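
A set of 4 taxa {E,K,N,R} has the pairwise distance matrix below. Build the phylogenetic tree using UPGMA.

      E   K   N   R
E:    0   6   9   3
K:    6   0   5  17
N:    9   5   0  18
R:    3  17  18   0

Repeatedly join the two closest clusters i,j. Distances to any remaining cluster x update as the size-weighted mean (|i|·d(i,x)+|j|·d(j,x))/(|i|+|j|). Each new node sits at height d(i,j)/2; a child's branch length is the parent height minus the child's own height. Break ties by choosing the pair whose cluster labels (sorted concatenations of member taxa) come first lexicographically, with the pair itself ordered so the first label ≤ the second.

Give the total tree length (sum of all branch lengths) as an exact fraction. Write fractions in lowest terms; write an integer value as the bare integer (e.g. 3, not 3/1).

33/2

1. join E+R (d=3) ⇒ ER; edges |E|=3/2, |R|=3/2
  updated: d(ER,K)=23/2, d(ER,N)=27/2
2. join K+N (d=5) ⇒ KN; edges |K|=5/2, |N|=5/2
  updated: d(ER,KN)=25/2
3. join ER+KN (d=25/2) ⇒ EKNR; edges |ER|=19/4, |KN|=15/4
final tree: ((E:3/2,R:3/2):19/4,(K:5/2,N:5/2):15/4)
total length: 33/2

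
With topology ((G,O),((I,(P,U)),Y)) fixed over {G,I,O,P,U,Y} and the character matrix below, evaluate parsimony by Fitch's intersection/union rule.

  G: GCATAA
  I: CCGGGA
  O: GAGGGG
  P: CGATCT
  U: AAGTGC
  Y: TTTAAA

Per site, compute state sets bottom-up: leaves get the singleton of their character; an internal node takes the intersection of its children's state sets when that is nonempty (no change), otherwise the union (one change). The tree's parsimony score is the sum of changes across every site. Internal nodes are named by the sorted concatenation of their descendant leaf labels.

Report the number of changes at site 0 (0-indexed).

3

GO@0: {G} ∩ {G} = {G} (intersection, +0)
PU@0: {C} ∪ {A} = {A,C} (union, +1)
IPU@0: {C} ∩ {A,C} = {C} (intersection, +0)
IPUY@0: {C} ∪ {T} = {C,T} (union, +1)
GIOPUY@0: {G} ∪ {C,T} = {C,G,T} (union, +1)
GO@1: {C} ∪ {A} = {A,C} (union, +1)
PU@1: {G} ∪ {A} = {A,G} (union, +1)
IPU@1: {C} ∪ {A,G} = {A,C,G} (union, +1)
IPUY@1: {A,C,G} ∪ {T} = {A,C,G,T} (union, +1)
GIOPUY@1: {A,C} ∩ {A,C,G,T} = {A,C} (intersection, +0)
GO@2: {A} ∪ {G} = {A,G} (union, +1)
PU@2: {A} ∪ {G} = {A,G} (union, +1)
IPU@2: {G} ∩ {A,G} = {G} (intersection, +0)
IPUY@2: {G} ∪ {T} = {G,T} (union, +1)
GIOPUY@2: {A,G} ∩ {G,T} = {G} (intersection, +0)
GO@3: {T} ∪ {G} = {G,T} (union, +1)
PU@3: {T} ∩ {T} = {T} (intersection, +0)
IPU@3: {G} ∪ {T} = {G,T} (union, +1)
IPUY@3: {G,T} ∪ {A} = {A,G,T} (union, +1)
GIOPUY@3: {G,T} ∩ {A,G,T} = {G,T} (intersection, +0)
GO@4: {A} ∪ {G} = {A,G} (union, +1)
PU@4: {C} ∪ {G} = {C,G} (union, +1)
IPU@4: {G} ∩ {C,G} = {G} (intersection, +0)
IPUY@4: {G} ∪ {A} = {A,G} (union, +1)
GIOPUY@4: {A,G} ∩ {A,G} = {A,G} (intersection, +0)
GO@5: {A} ∪ {G} = {A,G} (union, +1)
PU@5: {T} ∪ {C} = {C,T} (union, +1)
IPU@5: {A} ∪ {C,T} = {A,C,T} (union, +1)
IPUY@5: {A,C,T} ∩ {A} = {A} (intersection, +0)
GIOPUY@5: {A,G} ∩ {A} = {A} (intersection, +0)
per-site changes: [3, 4, 3, 3, 3, 3]; total = 19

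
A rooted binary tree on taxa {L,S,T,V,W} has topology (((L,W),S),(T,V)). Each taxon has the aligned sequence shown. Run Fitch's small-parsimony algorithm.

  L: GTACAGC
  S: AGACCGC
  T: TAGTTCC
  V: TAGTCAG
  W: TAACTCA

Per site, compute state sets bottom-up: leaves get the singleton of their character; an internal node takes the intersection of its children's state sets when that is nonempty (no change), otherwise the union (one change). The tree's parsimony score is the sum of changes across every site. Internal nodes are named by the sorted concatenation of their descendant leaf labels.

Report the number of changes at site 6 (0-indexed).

2

LW@0: {G} ∪ {T} = {G,T} (union, +1)
LSW@0: {G,T} ∪ {A} = {A,G,T} (union, +1)
TV@0: {T} ∩ {T} = {T} (intersection, +0)
LSTVW@0: {A,G,T} ∩ {T} = {T} (intersection, +0)
LW@1: {T} ∪ {A} = {A,T} (union, +1)
LSW@1: {A,T} ∪ {G} = {A,G,T} (union, +1)
TV@1: {A} ∩ {A} = {A} (intersection, +0)
LSTVW@1: {A,G,T} ∩ {A} = {A} (intersection, +0)
LW@2: {A} ∩ {A} = {A} (intersection, +0)
LSW@2: {A} ∩ {A} = {A} (intersection, +0)
TV@2: {G} ∩ {G} = {G} (intersection, +0)
LSTVW@2: {A} ∪ {G} = {A,G} (union, +1)
LW@3: {C} ∩ {C} = {C} (intersection, +0)
LSW@3: {C} ∩ {C} = {C} (intersection, +0)
TV@3: {T} ∩ {T} = {T} (intersection, +0)
LSTVW@3: {C} ∪ {T} = {C,T} (union, +1)
LW@4: {A} ∪ {T} = {A,T} (union, +1)
LSW@4: {A,T} ∪ {C} = {A,C,T} (union, +1)
TV@4: {T} ∪ {C} = {C,T} (union, +1)
LSTVW@4: {A,C,T} ∩ {C,T} = {C,T} (intersection, +0)
LW@5: {G} ∪ {C} = {C,G} (union, +1)
LSW@5: {C,G} ∩ {G} = {G} (intersection, +0)
TV@5: {C} ∪ {A} = {A,C} (union, +1)
LSTVW@5: {G} ∪ {A,C} = {A,C,G} (union, +1)
LW@6: {C} ∪ {A} = {A,C} (union, +1)
LSW@6: {A,C} ∩ {C} = {C} (intersection, +0)
TV@6: {C} ∪ {G} = {C,G} (union, +1)
LSTVW@6: {C} ∩ {C,G} = {C} (intersection, +0)
per-site changes: [2, 2, 1, 1, 3, 3, 2]; total = 14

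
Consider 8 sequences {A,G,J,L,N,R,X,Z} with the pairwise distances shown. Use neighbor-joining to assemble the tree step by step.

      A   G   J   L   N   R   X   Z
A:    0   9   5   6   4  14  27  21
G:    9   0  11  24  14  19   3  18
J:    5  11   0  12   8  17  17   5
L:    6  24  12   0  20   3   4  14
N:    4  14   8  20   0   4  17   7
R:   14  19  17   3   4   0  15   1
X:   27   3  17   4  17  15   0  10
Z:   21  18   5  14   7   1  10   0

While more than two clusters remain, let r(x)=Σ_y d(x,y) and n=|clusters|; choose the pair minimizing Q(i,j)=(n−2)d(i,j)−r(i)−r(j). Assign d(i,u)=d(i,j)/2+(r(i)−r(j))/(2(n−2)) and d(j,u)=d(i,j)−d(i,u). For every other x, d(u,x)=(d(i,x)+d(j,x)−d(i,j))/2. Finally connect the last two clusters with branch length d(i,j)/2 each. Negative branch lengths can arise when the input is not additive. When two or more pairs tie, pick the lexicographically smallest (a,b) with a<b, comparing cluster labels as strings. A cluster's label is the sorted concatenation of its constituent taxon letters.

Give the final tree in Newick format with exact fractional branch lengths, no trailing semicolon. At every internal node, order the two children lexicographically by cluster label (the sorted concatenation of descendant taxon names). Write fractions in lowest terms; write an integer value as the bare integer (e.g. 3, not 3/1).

((((A:23/12,L:49/12):5/2,J:3):1,(G:23/12,X:13/12):33/4):3/2,(N:17/8,(R:-1/10,Z:11/10):23/8):3/2)

step 1: merge (G,X) at d=3, Q=-173; branch lengths G→23/12, X→13/12; new cluster GX
  updated: d(A,GX)=33/2, d(GX,J)=25/2, d(GX,L)=25/2, d(GX,N)=14, d(GX,R)=31/2, d(GX,Z)=25/2
step 2: merge (R,Z) at d=1, Q=-110; branch lengths R→-1/10, Z→11/10; new cluster RZ
  updated: d(A,RZ)=17, d(GX,RZ)=27/2, d(J,RZ)=21/2, d(L,RZ)=8, d(N,RZ)=5
step 3: merge (N,RZ) at d=5, Q=-85; branch lengths N→17/8, RZ→23/8; new cluster NRZ
  updated: d(A,NRZ)=8, d(GX,NRZ)=45/4, d(J,NRZ)=27/4, d(L,NRZ)=23/2
step 4: merge (A,L) at d=6, Q=-119/2; branch lengths A→23/12, L→49/12; new cluster AL
  updated: d(AL,GX)=23/2, d(AL,J)=11/2, d(AL,NRZ)=27/4
step 5: merge (AL,J) at d=11/2, Q=-75/2; branch lengths AL→5/2, J→3; new cluster AJL
  updated: d(AJL,GX)=37/4, d(AJL,NRZ)=4
step 6: merge (AJL,GX) at d=37/4, Q=-49/2; branch lengths AJL→1, GX→33/4; new cluster AGJLX
  updated: d(AGJLX,NRZ)=3
step 7: merge (AGJLX,NRZ) at d=3; branch lengths AGJLX→3/2, NRZ→3/2; new cluster AGJLNRXZ
final tree: ((((A:23/12,L:49/12):5/2,J:3):1,(G:23/12,X:13/12):33/4):3/2,(N:17/8,(R:-1/10,Z:11/10):23/8):3/2)
total length: 131/4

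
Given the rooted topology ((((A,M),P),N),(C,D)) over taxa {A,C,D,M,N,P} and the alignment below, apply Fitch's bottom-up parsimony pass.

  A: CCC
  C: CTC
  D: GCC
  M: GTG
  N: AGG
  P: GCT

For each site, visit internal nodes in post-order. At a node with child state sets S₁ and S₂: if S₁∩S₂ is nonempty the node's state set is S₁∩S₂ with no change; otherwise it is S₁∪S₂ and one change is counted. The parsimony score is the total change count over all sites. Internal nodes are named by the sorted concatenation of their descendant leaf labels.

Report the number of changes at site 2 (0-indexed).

3

site 0, node AM: A={C} ∪ M={G} → {C,G} (+1)
site 0, node AMP: AM={C,G} ∩ P={G} → {G} (+0)
site 0, node AMNP: AMP={G} ∪ N={A} → {A,G} (+1)
site 0, node CD: C={C} ∪ D={G} → {C,G} (+1)
site 0, node ACDMNP: AMNP={A,G} ∩ CD={C,G} → {G} (+0)
site 1, node AM: A={C} ∪ M={T} → {C,T} (+1)
site 1, node AMP: AM={C,T} ∩ P={C} → {C} (+0)
site 1, node AMNP: AMP={C} ∪ N={G} → {C,G} (+1)
site 1, node CD: C={T} ∪ D={C} → {C,T} (+1)
site 1, node ACDMNP: AMNP={C,G} ∩ CD={C,T} → {C} (+0)
site 2, node AM: A={C} ∪ M={G} → {C,G} (+1)
site 2, node AMP: AM={C,G} ∪ P={T} → {C,G,T} (+1)
site 2, node AMNP: AMP={C,G,T} ∩ N={G} → {G} (+0)
site 2, node CD: C={C} ∩ D={C} → {C} (+0)
site 2, node ACDMNP: AMNP={G} ∪ CD={C} → {C,G} (+1)
per-site changes: [3, 3, 3]; total = 9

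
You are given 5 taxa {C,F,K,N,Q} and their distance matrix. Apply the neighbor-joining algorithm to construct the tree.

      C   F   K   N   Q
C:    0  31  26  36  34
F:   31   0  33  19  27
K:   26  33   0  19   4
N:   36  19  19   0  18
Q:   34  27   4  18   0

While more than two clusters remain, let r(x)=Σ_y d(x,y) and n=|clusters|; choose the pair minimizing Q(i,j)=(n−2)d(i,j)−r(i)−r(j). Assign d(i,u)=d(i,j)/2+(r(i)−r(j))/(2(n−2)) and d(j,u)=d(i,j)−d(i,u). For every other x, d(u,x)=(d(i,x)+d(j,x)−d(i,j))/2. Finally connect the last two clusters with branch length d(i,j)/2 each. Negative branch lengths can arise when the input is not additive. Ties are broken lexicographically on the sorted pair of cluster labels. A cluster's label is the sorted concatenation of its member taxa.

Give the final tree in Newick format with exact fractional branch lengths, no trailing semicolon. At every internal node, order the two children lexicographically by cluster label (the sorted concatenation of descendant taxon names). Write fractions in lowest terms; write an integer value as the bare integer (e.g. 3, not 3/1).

(((C:157/8,(K:11/6,Q:13/6):67/8):35/8,F:89/8):63/16,N:63/16)

step 1: merge (K,Q) at d=4, Q=-153; branch lengths K→11/6, Q→13/6; new cluster KQ
  updated: d(C,KQ)=28, d(F,KQ)=28, d(KQ,N)=33/2
step 2: merge (C,KQ) at d=28, Q=-223/2; branch lengths C→157/8, KQ→67/8; new cluster CKQ
  updated: d(CKQ,F)=31/2, d(CKQ,N)=49/4
step 3: merge (CKQ,F) at d=31/2, Q=-187/4; branch lengths CKQ→35/8, F→89/8; new cluster CFKQ
  updated: d(CFKQ,N)=63/8
step 4: merge (CFKQ,N) at d=63/8; branch lengths CFKQ→63/16, N→63/16; new cluster CFKNQ
final tree: (((C:157/8,(K:11/6,Q:13/6):67/8):35/8,F:89/8):63/16,N:63/16)
total length: 443/8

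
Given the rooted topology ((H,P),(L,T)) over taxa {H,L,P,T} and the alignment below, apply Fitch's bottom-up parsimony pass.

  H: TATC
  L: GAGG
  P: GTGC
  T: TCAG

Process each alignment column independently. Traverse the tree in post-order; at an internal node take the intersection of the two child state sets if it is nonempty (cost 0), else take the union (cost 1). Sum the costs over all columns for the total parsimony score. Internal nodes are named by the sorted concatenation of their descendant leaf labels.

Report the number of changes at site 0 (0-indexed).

2

HP@0: {T} ∪ {G} = {G,T} (union, +1)
LT@0: {G} ∪ {T} = {G,T} (union, +1)
HLPT@0: {G,T} ∩ {G,T} = {G,T} (intersection, +0)
HP@1: {A} ∪ {T} = {A,T} (union, +1)
LT@1: {A} ∪ {C} = {A,C} (union, +1)
HLPT@1: {A,T} ∩ {A,C} = {A} (intersection, +0)
HP@2: {T} ∪ {G} = {G,T} (union, +1)
LT@2: {G} ∪ {A} = {A,G} (union, +1)
HLPT@2: {G,T} ∩ {A,G} = {G} (intersection, +0)
HP@3: {C} ∩ {C} = {C} (intersection, +0)
LT@3: {G} ∩ {G} = {G} (intersection, +0)
HLPT@3: {C} ∪ {G} = {C,G} (union, +1)
per-site changes: [2, 2, 2, 1]; total = 7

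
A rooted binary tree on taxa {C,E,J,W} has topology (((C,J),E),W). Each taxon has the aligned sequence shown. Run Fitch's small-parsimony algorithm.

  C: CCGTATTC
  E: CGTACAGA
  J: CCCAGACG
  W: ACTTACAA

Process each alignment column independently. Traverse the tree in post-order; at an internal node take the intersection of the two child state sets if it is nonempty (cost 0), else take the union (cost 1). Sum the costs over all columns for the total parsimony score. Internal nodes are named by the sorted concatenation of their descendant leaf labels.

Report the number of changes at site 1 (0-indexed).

site 0, node CJ: C={C} ∩ J={C} → {C} (+0)
site 0, node CEJ: CJ={C} ∩ E={C} → {C} (+0)
site 0, node CEJW: CEJ={C} ∪ W={A} → {A,C} (+1)
site 1, node CJ: C={C} ∩ J={C} → {C} (+0)
site 1, node CEJ: CJ={C} ∪ E={G} → {C,G} (+1)
site 1, node CEJW: CEJ={C,G} ∩ W={C} → {C} (+0)
site 2, node CJ: C={G} ∪ J={C} → {C,G} (+1)
site 2, node CEJ: CJ={C,G} ∪ E={T} → {C,G,T} (+1)
site 2, node CEJW: CEJ={C,G,T} ∩ W={T} → {T} (+0)
site 3, node CJ: C={T} ∪ J={A} → {A,T} (+1)
site 3, node CEJ: CJ={A,T} ∩ E={A} → {A} (+0)
site 3, node CEJW: CEJ={A} ∪ W={T} → {A,T} (+1)
site 4, node CJ: C={A} ∪ J={G} → {A,G} (+1)
site 4, node CEJ: CJ={A,G} ∪ E={C} → {A,C,G} (+1)
site 4, node CEJW: CEJ={A,C,G} ∩ W={A} → {A} (+0)
site 5, node CJ: C={T} ∪ J={A} → {A,T} (+1)
site 5, node CEJ: CJ={A,T} ∩ E={A} → {A} (+0)
site 5, node CEJW: CEJ={A} ∪ W={C} → {A,C} (+1)
site 6, node CJ: C={T} ∪ J={C} → {C,T} (+1)
site 6, node CEJ: CJ={C,T} ∪ E={G} → {C,G,T} (+1)
site 6, node CEJW: CEJ={C,G,T} ∪ W={A} → {A,C,G,T} (+1)
site 7, node CJ: C={C} ∪ J={G} → {C,G} (+1)
site 7, node CEJ: CJ={C,G} ∪ E={A} → {A,C,G} (+1)
site 7, node CEJW: CEJ={A,C,G} ∩ W={A} → {A} (+0)
per-site changes: [1, 1, 2, 2, 2, 2, 3, 2]; total = 15

1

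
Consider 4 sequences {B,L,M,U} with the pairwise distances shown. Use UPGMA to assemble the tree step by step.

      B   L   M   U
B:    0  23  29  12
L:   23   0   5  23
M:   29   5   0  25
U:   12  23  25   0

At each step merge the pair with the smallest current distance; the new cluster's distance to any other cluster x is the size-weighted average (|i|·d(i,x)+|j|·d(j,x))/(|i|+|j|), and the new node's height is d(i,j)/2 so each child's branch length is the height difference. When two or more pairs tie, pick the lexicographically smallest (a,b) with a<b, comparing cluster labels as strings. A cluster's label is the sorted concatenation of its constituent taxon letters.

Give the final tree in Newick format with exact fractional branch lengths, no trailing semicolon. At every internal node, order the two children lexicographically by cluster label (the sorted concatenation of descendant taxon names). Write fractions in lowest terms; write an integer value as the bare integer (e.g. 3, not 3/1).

step 1: merge (L,M) at d=5; branch lengths L→5/2, M→5/2; new cluster LM
  updated: d(B,LM)=26, d(LM,U)=24
step 2: merge (B,U) at d=12; branch lengths B→6, U→6; new cluster BU
  updated: d(BU,LM)=25
step 3: merge (BU,LM) at d=25; branch lengths BU→13/2, LM→10; new cluster BLMU
final tree: ((B:6,U:6):13/2,(L:5/2,M:5/2):10)
total length: 67/2

((B:6,U:6):13/2,(L:5/2,M:5/2):10)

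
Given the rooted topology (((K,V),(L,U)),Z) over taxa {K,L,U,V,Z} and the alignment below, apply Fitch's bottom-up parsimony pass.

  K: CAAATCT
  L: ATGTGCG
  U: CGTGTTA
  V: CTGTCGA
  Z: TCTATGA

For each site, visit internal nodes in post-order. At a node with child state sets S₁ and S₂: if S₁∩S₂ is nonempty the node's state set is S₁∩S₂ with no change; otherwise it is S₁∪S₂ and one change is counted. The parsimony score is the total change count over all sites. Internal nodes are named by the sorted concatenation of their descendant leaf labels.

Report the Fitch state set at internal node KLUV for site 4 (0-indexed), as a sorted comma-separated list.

T

[col 0] KV: children K:{C}, V:{C} ∩→ {C}; cost 0
[col 0] LU: children L:{A}, U:{C} ∪→ {A,C}; cost 1
[col 0] KLUV: children KV:{C}, LU:{A,C} ∩→ {C}; cost 0
[col 0] KLUVZ: children KLUV:{C}, Z:{T} ∪→ {C,T}; cost 1
[col 1] KV: children K:{A}, V:{T} ∪→ {A,T}; cost 1
[col 1] LU: children L:{T}, U:{G} ∪→ {G,T}; cost 1
[col 1] KLUV: children KV:{A,T}, LU:{G,T} ∩→ {T}; cost 0
[col 1] KLUVZ: children KLUV:{T}, Z:{C} ∪→ {C,T}; cost 1
[col 2] KV: children K:{A}, V:{G} ∪→ {A,G}; cost 1
[col 2] LU: children L:{G}, U:{T} ∪→ {G,T}; cost 1
[col 2] KLUV: children KV:{A,G}, LU:{G,T} ∩→ {G}; cost 0
[col 2] KLUVZ: children KLUV:{G}, Z:{T} ∪→ {G,T}; cost 1
[col 3] KV: children K:{A}, V:{T} ∪→ {A,T}; cost 1
[col 3] LU: children L:{T}, U:{G} ∪→ {G,T}; cost 1
[col 3] KLUV: children KV:{A,T}, LU:{G,T} ∩→ {T}; cost 0
[col 3] KLUVZ: children KLUV:{T}, Z:{A} ∪→ {A,T}; cost 1
[col 4] KV: children K:{T}, V:{C} ∪→ {C,T}; cost 1
[col 4] LU: children L:{G}, U:{T} ∪→ {G,T}; cost 1
[col 4] KLUV: children KV:{C,T}, LU:{G,T} ∩→ {T}; cost 0
[col 4] KLUVZ: children KLUV:{T}, Z:{T} ∩→ {T}; cost 0
[col 5] KV: children K:{C}, V:{G} ∪→ {C,G}; cost 1
[col 5] LU: children L:{C}, U:{T} ∪→ {C,T}; cost 1
[col 5] KLUV: children KV:{C,G}, LU:{C,T} ∩→ {C}; cost 0
[col 5] KLUVZ: children KLUV:{C}, Z:{G} ∪→ {C,G}; cost 1
[col 6] KV: children K:{T}, V:{A} ∪→ {A,T}; cost 1
[col 6] LU: children L:{G}, U:{A} ∪→ {A,G}; cost 1
[col 6] KLUV: children KV:{A,T}, LU:{A,G} ∩→ {A}; cost 0
[col 6] KLUVZ: children KLUV:{A}, Z:{A} ∩→ {A}; cost 0
per-site changes: [2, 3, 3, 3, 2, 3, 2]; total = 18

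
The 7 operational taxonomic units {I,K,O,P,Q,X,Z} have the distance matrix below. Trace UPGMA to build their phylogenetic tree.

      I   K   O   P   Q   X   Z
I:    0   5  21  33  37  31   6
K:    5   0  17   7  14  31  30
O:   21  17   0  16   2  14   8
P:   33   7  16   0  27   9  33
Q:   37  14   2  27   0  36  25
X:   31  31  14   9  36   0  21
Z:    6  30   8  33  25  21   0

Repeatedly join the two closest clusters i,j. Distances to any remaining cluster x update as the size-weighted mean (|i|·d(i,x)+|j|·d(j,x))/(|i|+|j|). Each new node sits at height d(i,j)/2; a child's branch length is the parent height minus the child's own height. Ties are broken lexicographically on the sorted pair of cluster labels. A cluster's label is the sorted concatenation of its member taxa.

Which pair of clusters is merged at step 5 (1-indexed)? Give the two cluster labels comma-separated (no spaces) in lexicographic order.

1. join O+Q (d=2) ⇒ OQ; edges |O|=1, |Q|=1
  updated: d(I,OQ)=29, d(K,OQ)=31/2, d(OQ,P)=43/2, d(OQ,X)=25, d(OQ,Z)=33/2
2. join I+K (d=5) ⇒ IK; edges |I|=5/2, |K|=5/2
  updated: d(IK,OQ)=89/4, d(IK,P)=20, d(IK,X)=31, d(IK,Z)=18
3. join P+X (d=9) ⇒ PX; edges |P|=9/2, |X|=9/2
  updated: d(IK,PX)=51/2, d(OQ,PX)=93/4, d(PX,Z)=27
4. join OQ+Z (d=33/2) ⇒ OQZ; edges |OQ|=29/4, |Z|=33/4
  updated: d(IK,OQZ)=125/6, d(OQZ,PX)=49/2
5. join IK+OQZ (d=125/6) ⇒ IKOQZ; edges |IK|=95/12, |OQZ|=13/6
  updated: d(IKOQZ,PX)=249/10
6. join IKOQZ+PX (d=249/10) ⇒ IKOPQXZ; edges |IKOQZ|=61/30, |PX|=159/20
final tree: (((I:5/2,K:5/2):95/12,((O:1,Q:1):29/4,Z:33/4):13/6):61/30,(P:9/2,X:9/2):159/20)
total length: 1547/30

IK,OQZ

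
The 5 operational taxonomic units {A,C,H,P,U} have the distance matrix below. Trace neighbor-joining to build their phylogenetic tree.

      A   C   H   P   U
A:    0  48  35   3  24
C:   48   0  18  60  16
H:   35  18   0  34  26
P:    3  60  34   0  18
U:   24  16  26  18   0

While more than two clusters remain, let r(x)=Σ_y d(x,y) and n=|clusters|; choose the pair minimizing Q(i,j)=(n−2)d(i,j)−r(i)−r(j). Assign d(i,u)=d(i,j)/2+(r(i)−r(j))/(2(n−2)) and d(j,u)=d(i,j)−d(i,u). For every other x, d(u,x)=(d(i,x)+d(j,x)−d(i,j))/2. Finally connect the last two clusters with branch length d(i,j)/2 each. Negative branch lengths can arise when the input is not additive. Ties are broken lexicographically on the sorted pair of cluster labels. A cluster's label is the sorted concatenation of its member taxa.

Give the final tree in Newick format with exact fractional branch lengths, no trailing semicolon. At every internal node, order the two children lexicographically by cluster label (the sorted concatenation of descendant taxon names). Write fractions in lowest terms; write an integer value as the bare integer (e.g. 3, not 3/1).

1. join A+P (d=3, Q=-216) ⇒ AP; edges |A|=2/3, |P|=7/3
  updated: d(AP,C)=105/2, d(AP,H)=33, d(AP,U)=39/2
2. join AP+U (d=39/2, Q=-255/2) ⇒ APU; edges |AP|=165/8, |U|=-9/8
  updated: d(APU,C)=49/2, d(APU,H)=79/4
3. join APU+C (d=49/2, Q=-249/4) ⇒ ACPU; edges |APU|=105/8, |C|=91/8
  updated: d(ACPU,H)=53/8
4. join ACPU+H (d=53/8) ⇒ ACHPU; edges |ACPU|=53/16, |H|=53/16
final tree: ((((A:2/3,P:7/3):165/8,U:-9/8):105/8,C:91/8):53/16,H:53/16)
total length: 429/8

((((A:2/3,P:7/3):165/8,U:-9/8):105/8,C:91/8):53/16,H:53/16)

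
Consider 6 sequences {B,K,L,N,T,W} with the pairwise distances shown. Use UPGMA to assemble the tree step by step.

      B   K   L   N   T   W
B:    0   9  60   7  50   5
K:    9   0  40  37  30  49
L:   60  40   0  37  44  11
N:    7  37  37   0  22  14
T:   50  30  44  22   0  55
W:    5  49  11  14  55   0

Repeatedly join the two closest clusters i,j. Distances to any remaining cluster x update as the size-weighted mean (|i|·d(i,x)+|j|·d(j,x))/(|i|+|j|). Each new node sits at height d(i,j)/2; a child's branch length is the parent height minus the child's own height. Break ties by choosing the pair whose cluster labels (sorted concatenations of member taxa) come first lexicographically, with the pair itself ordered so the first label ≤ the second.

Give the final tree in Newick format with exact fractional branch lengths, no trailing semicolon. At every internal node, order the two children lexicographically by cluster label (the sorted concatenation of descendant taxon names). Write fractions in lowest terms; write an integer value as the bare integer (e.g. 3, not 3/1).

((((B:5/2,W:5/2):11/4,N:21/4):51/4,L:18):9/8,(K:15,T:15):33/8)

iteration 1: select B,W (d=5); attach at lengths (5/2, 5/2); label the merged cluster BW
  updated: d(BW,K)=29, d(BW,L)=71/2, d(BW,N)=21/2, d(BW,T)=105/2
iteration 2: select BW,N (d=21/2); attach at lengths (11/4, 21/4); label the merged cluster BNW
  updated: d(BNW,K)=95/3, d(BNW,L)=36, d(BNW,T)=127/3
iteration 3: select K,T (d=30); attach at lengths (15, 15); label the merged cluster KT
  updated: d(BNW,KT)=37, d(KT,L)=42
iteration 4: select BNW,L (d=36); attach at lengths (51/4, 18); label the merged cluster BLNW
  updated: d(BLNW,KT)=153/4
iteration 5: select BLNW,KT (d=153/4); attach at lengths (9/8, 33/8); label the merged cluster BKLNTW
final tree: ((((B:5/2,W:5/2):11/4,N:21/4):51/4,L:18):9/8,(K:15,T:15):33/8)
total length: 79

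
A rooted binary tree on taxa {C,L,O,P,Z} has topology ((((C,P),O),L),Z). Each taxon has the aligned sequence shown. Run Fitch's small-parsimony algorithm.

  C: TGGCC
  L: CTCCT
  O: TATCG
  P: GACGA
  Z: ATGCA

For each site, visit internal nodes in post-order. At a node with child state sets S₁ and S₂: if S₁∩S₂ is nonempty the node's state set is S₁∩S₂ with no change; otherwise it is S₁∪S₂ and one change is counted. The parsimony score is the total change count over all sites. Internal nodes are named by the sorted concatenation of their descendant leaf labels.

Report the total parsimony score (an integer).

12

site 0, node CP: C={T} ∪ P={G} → {G,T} (+1)
site 0, node COP: CP={G,T} ∩ O={T} → {T} (+0)
site 0, node CLOP: COP={T} ∪ L={C} → {C,T} (+1)
site 0, node CLOPZ: CLOP={C,T} ∪ Z={A} → {A,C,T} (+1)
site 1, node CP: C={G} ∪ P={A} → {A,G} (+1)
site 1, node COP: CP={A,G} ∩ O={A} → {A} (+0)
site 1, node CLOP: COP={A} ∪ L={T} → {A,T} (+1)
site 1, node CLOPZ: CLOP={A,T} ∩ Z={T} → {T} (+0)
site 2, node CP: C={G} ∪ P={C} → {C,G} (+1)
site 2, node COP: CP={C,G} ∪ O={T} → {C,G,T} (+1)
site 2, node CLOP: COP={C,G,T} ∩ L={C} → {C} (+0)
site 2, node CLOPZ: CLOP={C} ∪ Z={G} → {C,G} (+1)
site 3, node CP: C={C} ∪ P={G} → {C,G} (+1)
site 3, node COP: CP={C,G} ∩ O={C} → {C} (+0)
site 3, node CLOP: COP={C} ∩ L={C} → {C} (+0)
site 3, node CLOPZ: CLOP={C} ∩ Z={C} → {C} (+0)
site 4, node CP: C={C} ∪ P={A} → {A,C} (+1)
site 4, node COP: CP={A,C} ∪ O={G} → {A,C,G} (+1)
site 4, node CLOP: COP={A,C,G} ∪ L={T} → {A,C,G,T} (+1)
site 4, node CLOPZ: CLOP={A,C,G,T} ∩ Z={A} → {A} (+0)
per-site changes: [3, 2, 3, 1, 3]; total = 12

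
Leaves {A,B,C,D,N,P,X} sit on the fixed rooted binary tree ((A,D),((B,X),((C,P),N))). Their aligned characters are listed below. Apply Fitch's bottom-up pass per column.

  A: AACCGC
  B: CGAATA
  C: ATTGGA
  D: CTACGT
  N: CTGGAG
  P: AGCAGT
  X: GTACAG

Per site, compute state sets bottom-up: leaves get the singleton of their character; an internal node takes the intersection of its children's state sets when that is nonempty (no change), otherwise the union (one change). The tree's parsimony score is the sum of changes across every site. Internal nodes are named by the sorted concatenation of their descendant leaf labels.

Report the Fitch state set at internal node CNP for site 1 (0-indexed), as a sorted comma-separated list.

site 0, node AD: A={A} ∪ D={C} → {A,C} (+1)
site 0, node BX: B={C} ∪ X={G} → {C,G} (+1)
site 0, node CP: C={A} ∩ P={A} → {A} (+0)
site 0, node CNP: CP={A} ∪ N={C} → {A,C} (+1)
site 0, node BCNPX: BX={C,G} ∩ CNP={A,C} → {C} (+0)
site 0, node ABCDNPX: AD={A,C} ∩ BCNPX={C} → {C} (+0)
site 1, node AD: A={A} ∪ D={T} → {A,T} (+1)
site 1, node BX: B={G} ∪ X={T} → {G,T} (+1)
site 1, node CP: C={T} ∪ P={G} → {G,T} (+1)
site 1, node CNP: CP={G,T} ∩ N={T} → {T} (+0)
site 1, node BCNPX: BX={G,T} ∩ CNP={T} → {T} (+0)
site 1, node ABCDNPX: AD={A,T} ∩ BCNPX={T} → {T} (+0)
site 2, node AD: A={C} ∪ D={A} → {A,C} (+1)
site 2, node BX: B={A} ∩ X={A} → {A} (+0)
site 2, node CP: C={T} ∪ P={C} → {C,T} (+1)
site 2, node CNP: CP={C,T} ∪ N={G} → {C,G,T} (+1)
site 2, node BCNPX: BX={A} ∪ CNP={C,G,T} → {A,C,G,T} (+1)
site 2, node ABCDNPX: AD={A,C} ∩ BCNPX={A,C,G,T} → {A,C} (+0)
site 3, node AD: A={C} ∩ D={C} → {C} (+0)
site 3, node BX: B={A} ∪ X={C} → {A,C} (+1)
site 3, node CP: C={G} ∪ P={A} → {A,G} (+1)
site 3, node CNP: CP={A,G} ∩ N={G} → {G} (+0)
site 3, node BCNPX: BX={A,C} ∪ CNP={G} → {A,C,G} (+1)
site 3, node ABCDNPX: AD={C} ∩ BCNPX={A,C,G} → {C} (+0)
site 4, node AD: A={G} ∩ D={G} → {G} (+0)
site 4, node BX: B={T} ∪ X={A} → {A,T} (+1)
site 4, node CP: C={G} ∩ P={G} → {G} (+0)
site 4, node CNP: CP={G} ∪ N={A} → {A,G} (+1)
site 4, node BCNPX: BX={A,T} ∩ CNP={A,G} → {A} (+0)
site 4, node ABCDNPX: AD={G} ∪ BCNPX={A} → {A,G} (+1)
site 5, node AD: A={C} ∪ D={T} → {C,T} (+1)
site 5, node BX: B={A} ∪ X={G} → {A,G} (+1)
site 5, node CP: C={A} ∪ P={T} → {A,T} (+1)
site 5, node CNP: CP={A,T} ∪ N={G} → {A,G,T} (+1)
site 5, node BCNPX: BX={A,G} ∩ CNP={A,G,T} → {A,G} (+0)
site 5, node ABCDNPX: AD={C,T} ∪ BCNPX={A,G} → {A,C,G,T} (+1)
per-site changes: [3, 3, 4, 3, 3, 5]; total = 21

T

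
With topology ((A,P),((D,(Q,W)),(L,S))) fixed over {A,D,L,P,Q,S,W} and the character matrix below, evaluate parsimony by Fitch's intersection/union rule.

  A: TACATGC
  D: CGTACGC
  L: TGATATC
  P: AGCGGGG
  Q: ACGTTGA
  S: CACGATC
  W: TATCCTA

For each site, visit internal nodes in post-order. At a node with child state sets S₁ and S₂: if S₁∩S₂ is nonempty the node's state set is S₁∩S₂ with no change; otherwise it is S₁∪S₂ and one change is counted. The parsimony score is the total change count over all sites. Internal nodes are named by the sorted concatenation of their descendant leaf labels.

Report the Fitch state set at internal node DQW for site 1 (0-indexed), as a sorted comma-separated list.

A,C,G

[col 0] AP: children A:{T}, P:{A} ∪→ {A,T}; cost 1
[col 0] QW: children Q:{A}, W:{T} ∪→ {A,T}; cost 1
[col 0] DQW: children D:{C}, QW:{A,T} ∪→ {A,C,T}; cost 1
[col 0] LS: children L:{T}, S:{C} ∪→ {C,T}; cost 1
[col 0] DLQSW: children DQW:{A,C,T}, LS:{C,T} ∩→ {C,T}; cost 0
[col 0] ADLPQSW: children AP:{A,T}, DLQSW:{C,T} ∩→ {T}; cost 0
[col 1] AP: children A:{A}, P:{G} ∪→ {A,G}; cost 1
[col 1] QW: children Q:{C}, W:{A} ∪→ {A,C}; cost 1
[col 1] DQW: children D:{G}, QW:{A,C} ∪→ {A,C,G}; cost 1
[col 1] LS: children L:{G}, S:{A} ∪→ {A,G}; cost 1
[col 1] DLQSW: children DQW:{A,C,G}, LS:{A,G} ∩→ {A,G}; cost 0
[col 1] ADLPQSW: children AP:{A,G}, DLQSW:{A,G} ∩→ {A,G}; cost 0
[col 2] AP: children A:{C}, P:{C} ∩→ {C}; cost 0
[col 2] QW: children Q:{G}, W:{T} ∪→ {G,T}; cost 1
[col 2] DQW: children D:{T}, QW:{G,T} ∩→ {T}; cost 0
[col 2] LS: children L:{A}, S:{C} ∪→ {A,C}; cost 1
[col 2] DLQSW: children DQW:{T}, LS:{A,C} ∪→ {A,C,T}; cost 1
[col 2] ADLPQSW: children AP:{C}, DLQSW:{A,C,T} ∩→ {C}; cost 0
[col 3] AP: children A:{A}, P:{G} ∪→ {A,G}; cost 1
[col 3] QW: children Q:{T}, W:{C} ∪→ {C,T}; cost 1
[col 3] DQW: children D:{A}, QW:{C,T} ∪→ {A,C,T}; cost 1
[col 3] LS: children L:{T}, S:{G} ∪→ {G,T}; cost 1
[col 3] DLQSW: children DQW:{A,C,T}, LS:{G,T} ∩→ {T}; cost 0
[col 3] ADLPQSW: children AP:{A,G}, DLQSW:{T} ∪→ {A,G,T}; cost 1
[col 4] AP: children A:{T}, P:{G} ∪→ {G,T}; cost 1
[col 4] QW: children Q:{T}, W:{C} ∪→ {C,T}; cost 1
[col 4] DQW: children D:{C}, QW:{C,T} ∩→ {C}; cost 0
[col 4] LS: children L:{A}, S:{A} ∩→ {A}; cost 0
[col 4] DLQSW: children DQW:{C}, LS:{A} ∪→ {A,C}; cost 1
[col 4] ADLPQSW: children AP:{G,T}, DLQSW:{A,C} ∪→ {A,C,G,T}; cost 1
[col 5] AP: children A:{G}, P:{G} ∩→ {G}; cost 0
[col 5] QW: children Q:{G}, W:{T} ∪→ {G,T}; cost 1
[col 5] DQW: children D:{G}, QW:{G,T} ∩→ {G}; cost 0
[col 5] LS: children L:{T}, S:{T} ∩→ {T}; cost 0
[col 5] DLQSW: children DQW:{G}, LS:{T} ∪→ {G,T}; cost 1
[col 5] ADLPQSW: children AP:{G}, DLQSW:{G,T} ∩→ {G}; cost 0
[col 6] AP: children A:{C}, P:{G} ∪→ {C,G}; cost 1
[col 6] QW: children Q:{A}, W:{A} ∩→ {A}; cost 0
[col 6] DQW: children D:{C}, QW:{A} ∪→ {A,C}; cost 1
[col 6] LS: children L:{C}, S:{C} ∩→ {C}; cost 0
[col 6] DLQSW: children DQW:{A,C}, LS:{C} ∩→ {C}; cost 0
[col 6] ADLPQSW: children AP:{C,G}, DLQSW:{C} ∩→ {C}; cost 0
per-site changes: [4, 4, 3, 5, 4, 2, 2]; total = 24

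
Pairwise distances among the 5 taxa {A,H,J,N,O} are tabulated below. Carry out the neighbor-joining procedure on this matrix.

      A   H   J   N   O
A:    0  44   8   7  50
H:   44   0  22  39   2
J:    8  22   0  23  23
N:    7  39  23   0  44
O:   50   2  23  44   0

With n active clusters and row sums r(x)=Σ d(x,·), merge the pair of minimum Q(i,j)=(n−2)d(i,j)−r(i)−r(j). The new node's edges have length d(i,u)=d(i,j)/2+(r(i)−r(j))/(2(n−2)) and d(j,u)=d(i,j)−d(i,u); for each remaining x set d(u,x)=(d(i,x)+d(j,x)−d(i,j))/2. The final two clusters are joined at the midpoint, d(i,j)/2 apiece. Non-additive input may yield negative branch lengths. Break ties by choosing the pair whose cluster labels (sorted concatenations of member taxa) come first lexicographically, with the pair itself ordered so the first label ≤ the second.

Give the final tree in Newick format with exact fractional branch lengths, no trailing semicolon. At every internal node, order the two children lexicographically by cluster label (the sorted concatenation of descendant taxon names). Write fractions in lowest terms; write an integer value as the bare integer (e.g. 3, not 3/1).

iteration 1: select H,O (d=2, Q=-220); attach at lengths (-1, 3); label the merged cluster HO
  updated: d(A,HO)=46, d(HO,J)=43/2, d(HO,N)=81/2
iteration 2: select A,N (d=7, Q=-235/2); attach at lengths (9/8, 47/8); label the merged cluster AN
  updated: d(AN,HO)=159/4, d(AN,J)=12
iteration 3: select AN,HO (d=159/4, Q=-293/4); attach at lengths (121/8, 197/8); label the merged cluster AHNO
  updated: d(AHNO,J)=-25/8
iteration 4: select AHNO,J (d=-25/8); attach at lengths (-25/16, -25/16); label the merged cluster AHJNO
final tree: (((A:9/8,N:47/8):121/8,(H:-1,O:3):197/8):-25/16,J:-25/16)
total length: 365/8

(((A:9/8,N:47/8):121/8,(H:-1,O:3):197/8):-25/16,J:-25/16)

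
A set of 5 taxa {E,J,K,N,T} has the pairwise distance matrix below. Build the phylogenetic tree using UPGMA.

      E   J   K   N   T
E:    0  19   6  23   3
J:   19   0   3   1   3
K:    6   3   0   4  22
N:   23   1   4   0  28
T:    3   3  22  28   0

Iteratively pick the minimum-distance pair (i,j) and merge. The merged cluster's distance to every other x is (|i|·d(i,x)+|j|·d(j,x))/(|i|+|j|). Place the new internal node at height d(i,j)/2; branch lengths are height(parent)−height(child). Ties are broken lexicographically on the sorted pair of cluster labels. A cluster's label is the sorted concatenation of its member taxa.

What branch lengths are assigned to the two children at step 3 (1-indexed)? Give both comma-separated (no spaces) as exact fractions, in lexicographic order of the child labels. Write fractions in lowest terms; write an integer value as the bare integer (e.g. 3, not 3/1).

iteration 1: select J,N (d=1); attach at lengths (1/2, 1/2); label the merged cluster JN
  updated: d(E,JN)=21, d(JN,K)=7/2, d(JN,T)=31/2
iteration 2: select E,T (d=3); attach at lengths (3/2, 3/2); label the merged cluster ET
  updated: d(ET,JN)=73/4, d(ET,K)=14
iteration 3: select JN,K (d=7/2); attach at lengths (5/4, 7/4); label the merged cluster JKN
  updated: d(ET,JKN)=101/6
iteration 4: select ET,JKN (d=101/6); attach at lengths (83/12, 20/3); label the merged cluster EJKNT
final tree: ((E:3/2,T:3/2):83/12,((J:1/2,N:1/2):5/4,K:7/4):20/3)
total length: 247/12

5/4,7/4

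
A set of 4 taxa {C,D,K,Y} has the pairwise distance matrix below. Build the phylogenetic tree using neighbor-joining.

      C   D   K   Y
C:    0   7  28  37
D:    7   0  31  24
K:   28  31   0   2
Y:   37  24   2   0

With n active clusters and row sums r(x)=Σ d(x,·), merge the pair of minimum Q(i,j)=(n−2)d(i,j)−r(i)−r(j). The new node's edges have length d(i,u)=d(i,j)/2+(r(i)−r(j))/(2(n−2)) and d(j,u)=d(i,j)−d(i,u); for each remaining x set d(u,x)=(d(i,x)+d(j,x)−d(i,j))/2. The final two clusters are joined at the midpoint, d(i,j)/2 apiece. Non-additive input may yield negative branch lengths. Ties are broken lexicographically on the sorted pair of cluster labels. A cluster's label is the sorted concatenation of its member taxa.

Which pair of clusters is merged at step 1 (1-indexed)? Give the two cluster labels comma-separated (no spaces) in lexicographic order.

step 1: merge (C,D) at d=7, Q=-120; branch lengths C→6, D→1; new cluster CD
  updated: d(CD,K)=26, d(CD,Y)=27
step 2: merge (CD,K) at d=26, Q=-55; branch lengths CD→51/2, K→1/2; new cluster CDK
  updated: d(CDK,Y)=3/2
step 3: merge (CDK,Y) at d=3/2; branch lengths CDK→3/4, Y→3/4; new cluster CDKY
final tree: (((C:6,D:1):51/2,K:1/2):3/4,Y:3/4)
total length: 69/2

C,D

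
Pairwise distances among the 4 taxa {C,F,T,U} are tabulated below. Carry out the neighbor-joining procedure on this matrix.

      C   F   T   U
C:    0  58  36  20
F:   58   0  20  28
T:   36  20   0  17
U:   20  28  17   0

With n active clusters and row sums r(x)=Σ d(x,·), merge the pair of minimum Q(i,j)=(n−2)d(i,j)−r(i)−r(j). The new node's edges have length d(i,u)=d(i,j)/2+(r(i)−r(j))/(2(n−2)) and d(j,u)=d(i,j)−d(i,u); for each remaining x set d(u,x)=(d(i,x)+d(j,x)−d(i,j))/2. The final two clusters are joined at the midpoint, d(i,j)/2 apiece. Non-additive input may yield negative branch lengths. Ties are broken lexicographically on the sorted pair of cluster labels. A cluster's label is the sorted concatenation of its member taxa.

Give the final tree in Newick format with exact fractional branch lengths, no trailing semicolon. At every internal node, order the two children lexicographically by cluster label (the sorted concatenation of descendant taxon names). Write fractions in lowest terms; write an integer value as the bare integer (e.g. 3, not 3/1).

(((C:89/4,U:-9/4):59/4,F:73/4):7/8,T:7/8)

1. join C+U (d=20, Q=-139) ⇒ CU; edges |C|=89/4, |U|=-9/4
  updated: d(CU,F)=33, d(CU,T)=33/2
2. join CU+F (d=33, Q=-139/2) ⇒ CFU; edges |CU|=59/4, |F|=73/4
  updated: d(CFU,T)=7/4
3. join CFU+T (d=7/4) ⇒ CFTU; edges |CFU|=7/8, |T|=7/8
final tree: (((C:89/4,U:-9/4):59/4,F:73/4):7/8,T:7/8)
total length: 219/4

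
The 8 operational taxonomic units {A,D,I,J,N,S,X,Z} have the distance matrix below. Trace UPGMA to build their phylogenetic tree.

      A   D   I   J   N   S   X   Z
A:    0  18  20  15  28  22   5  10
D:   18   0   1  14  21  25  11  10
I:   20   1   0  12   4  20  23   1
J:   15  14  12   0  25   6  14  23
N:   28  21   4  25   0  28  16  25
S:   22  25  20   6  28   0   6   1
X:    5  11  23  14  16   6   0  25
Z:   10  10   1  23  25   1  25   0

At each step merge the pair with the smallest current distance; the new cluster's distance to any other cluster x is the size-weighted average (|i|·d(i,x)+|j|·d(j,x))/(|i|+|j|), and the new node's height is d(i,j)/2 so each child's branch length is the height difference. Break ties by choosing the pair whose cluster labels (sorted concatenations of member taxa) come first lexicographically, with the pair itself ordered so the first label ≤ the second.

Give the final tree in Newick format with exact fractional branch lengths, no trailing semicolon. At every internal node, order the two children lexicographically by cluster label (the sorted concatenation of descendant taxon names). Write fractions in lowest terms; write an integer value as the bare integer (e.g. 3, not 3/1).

((((A:5/2,X:5/2):19/4,J:29/4):5/12,(S:1/2,Z:1/2):43/6):23/15,((D:1/2,I:1/2):23/4,N:25/4):59/20)

step 1: merge (D,I) at d=1; branch lengths D→1/2, I→1/2; new cluster DI
  updated: d(A,DI)=19, d(DI,J)=13, d(DI,N)=25/2, d(DI,S)=45/2, d(DI,X)=17, d(DI,Z)=11/2
step 2: merge (S,Z) at d=1; branch lengths S→1/2, Z→1/2; new cluster SZ
  updated: d(A,SZ)=16, d(DI,SZ)=14, d(J,SZ)=29/2, d(N,SZ)=53/2, d(SZ,X)=31/2
step 3: merge (A,X) at d=5; branch lengths A→5/2, X→5/2; new cluster AX
  updated: d(AX,DI)=18, d(AX,J)=29/2, d(AX,N)=22, d(AX,SZ)=63/4
step 4: merge (DI,N) at d=25/2; branch lengths DI→23/4, N→25/4; new cluster DIN
  updated: d(AX,DIN)=58/3, d(DIN,J)=17, d(DIN,SZ)=109/6
step 5: merge (AX,J) at d=29/2; branch lengths AX→19/4, J→29/4; new cluster AJX
  updated: d(AJX,DIN)=167/9, d(AJX,SZ)=46/3
step 6: merge (AJX,SZ) at d=46/3; branch lengths AJX→5/12, SZ→43/6; new cluster AJSXZ
  updated: d(AJSXZ,DIN)=92/5
step 7: merge (AJSXZ,DIN) at d=92/5; branch lengths AJSXZ→23/15, DIN→59/20; new cluster ADIJNSXZ
final tree: ((((A:5/2,X:5/2):19/4,J:29/4):5/12,(S:1/2,Z:1/2):43/6):23/15,((D:1/2,I:1/2):23/4,N:25/4):59/20)
total length: 646/15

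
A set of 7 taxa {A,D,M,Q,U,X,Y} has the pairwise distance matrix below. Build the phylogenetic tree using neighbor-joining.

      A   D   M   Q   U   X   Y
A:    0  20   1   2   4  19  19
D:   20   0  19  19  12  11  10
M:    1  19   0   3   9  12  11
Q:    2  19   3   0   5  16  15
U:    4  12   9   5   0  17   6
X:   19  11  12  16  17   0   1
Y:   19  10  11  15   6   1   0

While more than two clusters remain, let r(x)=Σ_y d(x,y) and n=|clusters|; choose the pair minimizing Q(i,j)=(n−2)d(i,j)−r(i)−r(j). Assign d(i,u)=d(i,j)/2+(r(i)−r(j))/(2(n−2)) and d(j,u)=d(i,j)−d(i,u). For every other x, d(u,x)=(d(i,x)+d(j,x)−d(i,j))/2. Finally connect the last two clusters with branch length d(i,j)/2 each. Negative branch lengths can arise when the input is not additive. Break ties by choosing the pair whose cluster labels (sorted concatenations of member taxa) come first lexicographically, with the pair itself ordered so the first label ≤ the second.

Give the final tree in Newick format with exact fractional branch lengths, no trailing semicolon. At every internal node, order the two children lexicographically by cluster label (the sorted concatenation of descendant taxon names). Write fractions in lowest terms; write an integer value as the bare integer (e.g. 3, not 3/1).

(((A:5/32,M:27/32):37/32,((D:109/16,(X:19/10,Y:-9/10):51/16):151/24,U:5/24):141/32):27/64,Q:27/64)

1. join X+Y (d=1, Q=-133) ⇒ XY; edges |X|=19/10, |Y|=-9/10
  updated: d(A,XY)=37/2, d(D,XY)=10, d(M,XY)=11, d(Q,XY)=15, d(U,XY)=11
2. join D+XY (d=10, Q=-211/2) ⇒ DXY; edges |D|=109/16, |XY|=51/16
  updated: d(A,DXY)=57/4, d(DXY,M)=10, d(DXY,Q)=12, d(DXY,U)=13/2
3. join DXY+U (d=13/2, Q=-191/4) ⇒ DUXY; edges |DXY|=151/24, |U|=5/24
  updated: d(A,DUXY)=47/8, d(DUXY,M)=25/4, d(DUXY,Q)=21/4
4. join A+M (d=1, Q=-137/8) ⇒ AM; edges |A|=5/32, |M|=27/32
  updated: d(AM,DUXY)=89/16, d(AM,Q)=2
5. join AM+DUXY (d=89/16, Q=-205/16) ⇒ ADMUXY; edges |AM|=37/32, |DUXY|=141/32
  updated: d(ADMUXY,Q)=27/32
6. join ADMUXY+Q (d=27/32) ⇒ ADMQUXY; edges |ADMUXY|=27/64, |Q|=27/64
final tree: (((A:5/32,M:27/32):37/32,((D:109/16,(X:19/10,Y:-9/10):51/16):151/24,U:5/24):141/32):27/64,Q:27/64)
total length: 797/32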